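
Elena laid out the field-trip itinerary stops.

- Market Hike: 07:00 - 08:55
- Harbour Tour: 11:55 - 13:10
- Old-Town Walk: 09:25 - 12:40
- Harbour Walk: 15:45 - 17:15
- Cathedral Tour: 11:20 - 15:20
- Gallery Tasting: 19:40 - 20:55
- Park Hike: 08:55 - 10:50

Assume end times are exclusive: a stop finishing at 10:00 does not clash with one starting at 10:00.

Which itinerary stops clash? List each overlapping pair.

Cathedral Tour & Harbour Tour, Cathedral Tour & Old-Town Walk, Harbour Tour & Old-Town Walk, Old-Town Walk & Park Hike

Sorted by start: Market Hike, Park Hike, Old-Town Walk, Cathedral Tour, Harbour Tour, Harbour Walk, Gallery Tasting.
Park Hike starts exactly when Market Hike ends (back-to-back, no overlap); Market Hike is clear from here.
Old-Town Walk starts before Park Hike ends → Park Hike and Old-Town Walk overlap.
Cathedral Tour starts after Park Hike ends; Park Hike is clear from here.
Cathedral Tour starts before Old-Town Walk ends → Old-Town Walk and Cathedral Tour overlap.
Harbour Tour starts before Old-Town Walk ends → Old-Town Walk and Harbour Tour overlap.
Harbour Walk starts after Old-Town Walk ends; Old-Town Walk is clear from here.
Harbour Tour starts before Cathedral Tour ends → Cathedral Tour and Harbour Tour overlap.
Harbour Walk starts after Cathedral Tour ends; Cathedral Tour is clear from here.
Harbour Walk starts after Harbour Tour ends; Harbour Tour is clear from here.
Gallery Tasting starts after Harbour Walk ends.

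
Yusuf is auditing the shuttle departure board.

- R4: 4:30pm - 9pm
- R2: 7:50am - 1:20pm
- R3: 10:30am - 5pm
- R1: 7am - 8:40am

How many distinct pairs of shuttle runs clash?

Sorted by start: R1, R2, R3, R4.
R2 starts before R1 ends → R1 and R2 overlap.
R3 starts after R1 ends; R1 is clear from here.
R3 starts before R2 ends → R2 and R3 overlap.
R4 starts after R2 ends.
R4 starts before R3 ends → R3 and R4 overlap.
Overlapping pairs: R1 & R2, R2 & R3, R3 & R4 — 3 in total.

3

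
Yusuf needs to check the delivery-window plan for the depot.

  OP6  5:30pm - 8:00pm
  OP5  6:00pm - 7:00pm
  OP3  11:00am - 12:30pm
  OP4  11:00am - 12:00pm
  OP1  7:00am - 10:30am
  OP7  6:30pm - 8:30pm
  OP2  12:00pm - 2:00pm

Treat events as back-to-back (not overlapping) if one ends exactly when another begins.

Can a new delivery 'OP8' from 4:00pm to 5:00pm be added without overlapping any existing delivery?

OP1: ends 10:30am at or before OP8 starts 4:00pm → clear.
OP3: ends 12:30pm at or before OP8 starts 4:00pm → clear.
OP4: ends 12:00pm at or before OP8 starts 4:00pm → clear.
OP2: ends 2:00pm at or before OP8 starts 4:00pm → clear.
OP6: starts 5:30pm at or after OP8 ends 5:00pm → clear.
OP5: starts 6:00pm at or after OP8 ends 5:00pm → clear.
OP7: starts 6:30pm at or after OP8 ends 5:00pm → clear.

Yes — the slot is free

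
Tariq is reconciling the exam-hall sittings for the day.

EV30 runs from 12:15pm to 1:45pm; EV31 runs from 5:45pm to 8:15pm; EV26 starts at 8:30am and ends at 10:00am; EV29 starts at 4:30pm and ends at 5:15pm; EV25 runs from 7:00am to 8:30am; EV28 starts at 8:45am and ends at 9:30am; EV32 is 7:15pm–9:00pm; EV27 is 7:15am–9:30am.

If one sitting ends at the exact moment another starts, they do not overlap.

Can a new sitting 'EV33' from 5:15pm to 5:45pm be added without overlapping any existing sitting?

Yes — the slot is free

EV25: ends 8:30am at or before EV33 starts 5:15pm → clear.
EV27: ends 9:30am at or before EV33 starts 5:15pm → clear.
EV26: ends 10:00am at or before EV33 starts 5:15pm → clear.
EV28: ends 9:30am at or before EV33 starts 5:15pm → clear.
EV30: ends 1:45pm at or before EV33 starts 5:15pm → clear.
EV29: ends 5:15pm at or before EV33 starts 5:15pm → clear.
EV31: starts 5:45pm at or after EV33 ends 5:45pm → clear.
EV32: starts 7:15pm at or after EV33 ends 5:45pm → clear.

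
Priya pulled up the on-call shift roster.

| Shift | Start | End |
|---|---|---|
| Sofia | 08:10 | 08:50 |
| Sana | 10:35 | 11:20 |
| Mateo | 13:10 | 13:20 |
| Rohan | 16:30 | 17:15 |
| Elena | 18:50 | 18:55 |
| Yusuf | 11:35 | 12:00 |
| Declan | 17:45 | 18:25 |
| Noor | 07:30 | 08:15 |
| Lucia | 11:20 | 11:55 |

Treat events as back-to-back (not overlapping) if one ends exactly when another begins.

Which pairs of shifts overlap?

Sorted by start: Noor, Sofia, Sana, Lucia, Yusuf, Mateo, Rohan, Declan, Elena.
Sofia starts before Noor ends → Noor and Sofia overlap.
Sana starts after Noor ends, so nothing later overlaps Noor either.
Sana starts after Sofia ends, so nothing later overlaps Sofia either.
Lucia starts exactly when Sana ends (back-to-back, no overlap), so nothing later overlaps Sana either.
Yusuf starts before Lucia ends → Lucia and Yusuf overlap.
Mateo starts after Lucia ends, so nothing later overlaps Lucia either.
Mateo starts after Yusuf ends, so nothing later overlaps Yusuf either.
Rohan starts after Mateo ends, so nothing later overlaps Mateo either.
Declan starts after Rohan ends, so nothing later overlaps Rohan either.
Elena starts after Declan ends.

Lucia & Yusuf, Noor & Sofia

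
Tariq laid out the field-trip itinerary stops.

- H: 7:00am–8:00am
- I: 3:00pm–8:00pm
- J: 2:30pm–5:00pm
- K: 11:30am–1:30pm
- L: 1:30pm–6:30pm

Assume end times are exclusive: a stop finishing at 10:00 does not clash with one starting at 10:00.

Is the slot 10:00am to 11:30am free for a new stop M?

Yes — the slot is free

H: ends 8:00am at or before M starts 10:00am → clear.
K: starts 11:30am at or after M ends 11:30am → clear.
L: starts 1:30pm at or after M ends 11:30am → clear.
J: starts 2:30pm at or after M ends 11:30am → clear.
I: starts 3:00pm at or after M ends 11:30am → clear.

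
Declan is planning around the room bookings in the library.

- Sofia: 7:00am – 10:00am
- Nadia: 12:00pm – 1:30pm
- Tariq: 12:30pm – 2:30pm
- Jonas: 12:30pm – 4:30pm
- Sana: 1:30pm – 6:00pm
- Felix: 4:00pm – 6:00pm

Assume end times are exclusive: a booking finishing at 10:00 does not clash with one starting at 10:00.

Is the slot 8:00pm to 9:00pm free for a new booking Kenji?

Sofia: ends 10:00am at or before Kenji starts 8:00pm → clear.
Nadia: ends 1:30pm at or before Kenji starts 8:00pm → clear.
Tariq: ends 2:30pm at or before Kenji starts 8:00pm → clear.
Jonas: ends 4:30pm at or before Kenji starts 8:00pm → clear.
Sana: ends 6:00pm at or before Kenji starts 8:00pm → clear.
Felix: ends 6:00pm at or before Kenji starts 8:00pm → clear.

Yes — the slot is free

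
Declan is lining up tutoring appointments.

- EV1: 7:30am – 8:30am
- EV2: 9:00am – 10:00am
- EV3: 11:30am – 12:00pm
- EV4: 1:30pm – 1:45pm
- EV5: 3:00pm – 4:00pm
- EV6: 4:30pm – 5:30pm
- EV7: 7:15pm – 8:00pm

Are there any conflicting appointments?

Sorted by start: EV1, EV2, EV3, EV4, EV5, EV6, EV7.
EV2 starts after EV1 ends — done with EV1.
EV3 starts after EV2 ends — done with EV2.
EV4 starts after EV3 ends — done with EV3.
EV5 starts after EV4 ends — done with EV4.
EV6 starts after EV5 ends — done with EV5.
EV7 starts after EV6 ends.
Every pair is clear; the schedule has no overlaps.

No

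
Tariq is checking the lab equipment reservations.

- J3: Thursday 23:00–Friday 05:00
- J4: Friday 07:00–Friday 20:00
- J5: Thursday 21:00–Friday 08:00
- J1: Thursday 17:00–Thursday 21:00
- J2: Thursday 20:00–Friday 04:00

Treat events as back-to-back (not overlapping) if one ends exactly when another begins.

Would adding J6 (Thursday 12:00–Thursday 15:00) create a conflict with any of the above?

J1: starts Thursday 17:00 at or after J6 ends Thursday 15:00 → clear.
J2: starts Thursday 20:00 at or after J6 ends Thursday 15:00 → clear.
J5: starts Thursday 21:00 at or after J6 ends Thursday 15:00 → clear.
J3: starts Thursday 23:00 at or after J6 ends Thursday 15:00 → clear.
J4: starts Friday 07:00 at or after J6 ends Thursday 15:00 → clear.

No — it doesn't clash with anything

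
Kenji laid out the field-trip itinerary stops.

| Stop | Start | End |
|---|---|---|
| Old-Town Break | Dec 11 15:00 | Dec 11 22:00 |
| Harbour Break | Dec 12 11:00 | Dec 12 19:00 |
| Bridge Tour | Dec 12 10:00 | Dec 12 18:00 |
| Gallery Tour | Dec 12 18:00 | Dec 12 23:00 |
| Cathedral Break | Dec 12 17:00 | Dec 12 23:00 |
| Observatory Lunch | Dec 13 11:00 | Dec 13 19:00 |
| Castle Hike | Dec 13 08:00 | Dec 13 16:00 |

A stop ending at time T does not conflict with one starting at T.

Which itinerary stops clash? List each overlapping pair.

Two intervals overlap when each starts before the other ends.
Sorted by start: Old-Town Break, Bridge Tour, Harbour Break, Cathedral Break, Gallery Tour, Castle Hike, Observatory Lunch.
Bridge Tour starts after Old-Town Break ends; Old-Town Break is clear from here.
Harbour Break starts before Bridge Tour ends → Bridge Tour and Harbour Break overlap.
Cathedral Break starts before Bridge Tour ends → Bridge Tour and Cathedral Break overlap.
Gallery Tour starts exactly when Bridge Tour ends (back-to-back, no overlap); Bridge Tour is clear from here.
Cathedral Break starts before Harbour Break ends → Harbour Break and Cathedral Break overlap.
Gallery Tour starts before Harbour Break ends → Harbour Break and Gallery Tour overlap.
Castle Hike starts after Harbour Break ends; Harbour Break is clear from here.
Gallery Tour starts before Cathedral Break ends → Cathedral Break and Gallery Tour overlap.
Castle Hike starts after Cathedral Break ends; Cathedral Break is clear from here.
Castle Hike starts after Gallery Tour ends; Gallery Tour is clear from here.
Observatory Lunch starts before Castle Hike ends → Castle Hike and Observatory Lunch overlap.

Bridge Tour & Cathedral Break, Bridge Tour & Harbour Break, Castle Hike & Observatory Lunch, Cathedral Break & Gallery Tour, Cathedral Break & Harbour Break, Gallery Tour & Harbour Break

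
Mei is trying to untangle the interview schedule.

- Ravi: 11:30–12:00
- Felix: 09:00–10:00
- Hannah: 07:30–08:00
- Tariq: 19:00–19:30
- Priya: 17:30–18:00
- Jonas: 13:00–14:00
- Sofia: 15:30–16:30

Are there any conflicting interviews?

No

Two intervals overlap when each starts before the other ends.
Sorted by start: Hannah, Felix, Ravi, Jonas, Sofia, Priya, Tariq.
Felix starts after Hannah ends, so nothing later overlaps Hannah either.
Ravi starts after Felix ends, so nothing later overlaps Felix either.
Jonas starts after Ravi ends, so nothing later overlaps Ravi either.
Sofia starts after Jonas ends, so nothing later overlaps Jonas either.
Priya starts after Sofia ends, so nothing later overlaps Sofia either.
Tariq starts after Priya ends.
Every pair is clear; the schedule has no overlaps.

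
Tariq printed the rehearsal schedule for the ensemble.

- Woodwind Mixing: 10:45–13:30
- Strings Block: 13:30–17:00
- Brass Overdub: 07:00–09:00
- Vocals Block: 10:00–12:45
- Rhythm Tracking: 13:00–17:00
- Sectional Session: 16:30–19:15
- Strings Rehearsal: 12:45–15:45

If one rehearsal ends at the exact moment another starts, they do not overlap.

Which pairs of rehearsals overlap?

Rhythm Tracking & Sectional Session, Rhythm Tracking & Strings Block, Rhythm Tracking & Strings Rehearsal, Rhythm Tracking & Woodwind Mixing, Sectional Session & Strings Block, Strings Block & Strings Rehearsal, Strings Rehearsal & Woodwind Mixing, Vocals Block & Woodwind Mixing

Sorted by start: Brass Overdub, Vocals Block, Woodwind Mixing, Strings Rehearsal, Rhythm Tracking, Strings Block, Sectional Session.
Vocals Block starts after Brass Overdub ends, so Brass Overdub has no further overlaps.
Woodwind Mixing starts before Vocals Block ends → Vocals Block and Woodwind Mixing overlap.
Strings Rehearsal starts exactly when Vocals Block ends (back-to-back, no overlap), so Vocals Block has no further overlaps.
Strings Rehearsal starts before Woodwind Mixing ends → Woodwind Mixing and Strings Rehearsal overlap.
Rhythm Tracking starts before Woodwind Mixing ends → Woodwind Mixing and Rhythm Tracking overlap.
Strings Block starts exactly when Woodwind Mixing ends (back-to-back, no overlap), so Woodwind Mixing has no further overlaps.
Rhythm Tracking starts before Strings Rehearsal ends → Strings Rehearsal and Rhythm Tracking overlap.
Strings Block starts before Strings Rehearsal ends → Strings Rehearsal and Strings Block overlap.
Sectional Session starts after Strings Rehearsal ends.
Strings Block starts before Rhythm Tracking ends → Rhythm Tracking and Strings Block overlap.
Sectional Session starts before Rhythm Tracking ends → Rhythm Tracking and Sectional Session overlap.
Sectional Session starts before Strings Block ends → Strings Block and Sectional Session overlap.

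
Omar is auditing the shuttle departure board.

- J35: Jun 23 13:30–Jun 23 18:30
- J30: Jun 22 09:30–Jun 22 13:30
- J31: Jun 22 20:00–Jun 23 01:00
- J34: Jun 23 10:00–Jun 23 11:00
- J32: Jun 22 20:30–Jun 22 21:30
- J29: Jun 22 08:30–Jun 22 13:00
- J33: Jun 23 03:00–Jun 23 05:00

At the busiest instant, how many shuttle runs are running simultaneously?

2

Sweep the timeline, counting +1 at each start and −1 at each end (ends before starts at a tie):
Jun 22 08:30 start J29 → 1
Jun 22 09:30 start J30 → 2
Jun 22 13:00 end J29 → 1
Jun 22 13:30 end J30 → 0
Jun 22 20:00 start J31 → 1
Jun 22 20:30 start J32 → 2
Jun 22 21:30 end J32 → 1
Jun 23 01:00 end J31 → 0
Jun 23 03:00 start J33 → 1
Jun 23 05:00 end J33 → 0
Jun 23 10:00 start J34 → 1
Jun 23 11:00 end J34 → 0
Jun 23 13:30 start J35 → 1
Jun 23 18:30 end J35 → 0
Peak is 2, at Jun 22 09:30 (J29, J30).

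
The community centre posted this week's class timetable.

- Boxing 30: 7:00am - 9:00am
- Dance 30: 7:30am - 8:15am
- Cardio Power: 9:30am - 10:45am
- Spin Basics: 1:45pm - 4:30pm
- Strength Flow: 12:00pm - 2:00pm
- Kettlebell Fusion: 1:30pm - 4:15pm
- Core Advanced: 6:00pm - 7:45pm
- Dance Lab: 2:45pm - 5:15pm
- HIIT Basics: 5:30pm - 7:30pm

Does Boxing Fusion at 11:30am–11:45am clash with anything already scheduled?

Boxing 30: ends 9:00am at or before Boxing Fusion starts 11:30am → clear.
Dance 30: ends 8:15am at or before Boxing Fusion starts 11:30am → clear.
Cardio Power: ends 10:45am at or before Boxing Fusion starts 11:30am → clear.
Strength Flow: starts 12:00pm at or after Boxing Fusion ends 11:45am → clear.
Kettlebell Fusion: starts 1:30pm at or after Boxing Fusion ends 11:45am → clear.
Spin Basics: starts 1:45pm at or after Boxing Fusion ends 11:45am → clear.
Dance Lab: starts 2:45pm at or after Boxing Fusion ends 11:45am → clear.
HIIT Basics: starts 5:30pm at or after Boxing Fusion ends 11:45am → clear.
Core Advanced: starts 6:00pm at or after Boxing Fusion ends 11:45am → clear.

No — it doesn't clash with anything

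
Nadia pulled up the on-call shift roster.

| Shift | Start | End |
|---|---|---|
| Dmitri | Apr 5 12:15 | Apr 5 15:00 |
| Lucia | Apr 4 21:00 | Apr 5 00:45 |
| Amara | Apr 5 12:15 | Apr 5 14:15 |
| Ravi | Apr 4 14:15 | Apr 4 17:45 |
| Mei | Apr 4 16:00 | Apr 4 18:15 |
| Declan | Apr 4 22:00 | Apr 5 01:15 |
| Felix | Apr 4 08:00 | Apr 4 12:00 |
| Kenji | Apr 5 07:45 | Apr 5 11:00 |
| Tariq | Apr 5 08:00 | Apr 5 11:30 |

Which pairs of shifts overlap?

Sorted by start: Felix, Ravi, Mei, Lucia, Declan, Kenji, Tariq, Amara, Dmitri.
Ravi starts after Felix ends, so nothing later overlaps Felix either.
Mei starts before Ravi ends → Ravi and Mei overlap.
Lucia starts after Ravi ends, so nothing later overlaps Ravi either.
Lucia starts after Mei ends, so nothing later overlaps Mei either.
Declan starts before Lucia ends → Lucia and Declan overlap.
Kenji starts after Lucia ends, so nothing later overlaps Lucia either.
Kenji starts after Declan ends, so nothing later overlaps Declan either.
Tariq starts before Kenji ends → Kenji and Tariq overlap.
Amara starts after Kenji ends, so nothing later overlaps Kenji either.
Amara starts after Tariq ends, so nothing later overlaps Tariq either.
Dmitri starts before Amara ends → Amara and Dmitri overlap.

Amara & Dmitri, Declan & Lucia, Kenji & Tariq, Mei & Ravi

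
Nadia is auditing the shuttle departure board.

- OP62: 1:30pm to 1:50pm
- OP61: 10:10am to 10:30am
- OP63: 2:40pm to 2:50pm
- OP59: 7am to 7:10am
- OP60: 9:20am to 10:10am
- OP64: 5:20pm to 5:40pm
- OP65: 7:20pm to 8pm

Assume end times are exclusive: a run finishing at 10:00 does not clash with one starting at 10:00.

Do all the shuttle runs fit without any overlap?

Yes

Sorted by start: OP59, OP60, OP61, OP62, OP63, OP64, OP65.
OP60 starts after OP59 ends — done with OP59.
OP61 starts exactly when OP60 ends (back-to-back, no overlap) — done with OP60.
OP62 starts after OP61 ends — done with OP61.
OP63 starts after OP62 ends — done with OP62.
OP64 starts after OP63 ends — done with OP63.
OP65 starts after OP64 ends.
Every pair is clear; the schedule has no overlaps.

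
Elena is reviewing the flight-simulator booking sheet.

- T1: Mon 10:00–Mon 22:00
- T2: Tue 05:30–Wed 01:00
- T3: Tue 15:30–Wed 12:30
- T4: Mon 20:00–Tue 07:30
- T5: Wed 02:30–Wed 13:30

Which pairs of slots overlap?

Sorted by start: T1, T4, T2, T3, T5.
T4 starts before T1 ends → T1 and T4 overlap.
T2 starts after T1 ends; T1 is clear from here.
T2 starts before T4 ends → T4 and T2 overlap.
T3 starts after T4 ends; T4 is clear from here.
T3 starts before T2 ends → T2 and T3 overlap.
T5 starts after T2 ends.
T5 starts before T3 ends → T3 and T5 overlap.

T1 & T4, T2 & T3, T2 & T4, T3 & T5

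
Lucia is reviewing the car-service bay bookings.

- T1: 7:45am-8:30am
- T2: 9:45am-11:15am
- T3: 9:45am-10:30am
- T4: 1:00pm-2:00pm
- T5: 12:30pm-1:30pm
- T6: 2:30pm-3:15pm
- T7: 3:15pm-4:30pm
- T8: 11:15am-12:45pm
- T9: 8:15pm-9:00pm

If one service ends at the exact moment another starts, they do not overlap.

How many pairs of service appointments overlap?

Two intervals overlap when each starts before the other ends.
Sorted by start: T1, T2, T3, T8, T5, T4, T6, T7, T9.
T2 starts after T1 ends, so T1 has no further overlaps.
T3 starts before T2 ends → T2 and T3 overlap.
T8 starts exactly when T2 ends (back-to-back, no overlap), so T2 has no further overlaps.
T8 starts after T3 ends, so T3 has no further overlaps.
T5 starts before T8 ends → T8 and T5 overlap.
T4 starts after T8 ends, so T8 has no further overlaps.
T4 starts before T5 ends → T5 and T4 overlap.
T6 starts after T5 ends, so T5 has no further overlaps.
T6 starts after T4 ends, so T4 has no further overlaps.
T7 starts exactly when T6 ends (back-to-back, no overlap), so T6 has no further overlaps.
T9 starts after T7 ends.
Overlapping pairs: T2 & T3, T4 & T5, T5 & T8 — 3 in total.

3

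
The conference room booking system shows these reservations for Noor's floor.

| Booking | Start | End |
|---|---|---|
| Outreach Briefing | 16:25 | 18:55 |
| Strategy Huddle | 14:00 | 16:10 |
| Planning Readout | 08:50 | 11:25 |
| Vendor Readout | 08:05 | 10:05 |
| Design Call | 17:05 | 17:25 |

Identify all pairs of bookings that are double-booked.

Sorted by start: Vendor Readout, Planning Readout, Strategy Huddle, Outreach Briefing, Design Call.
Planning Readout starts before Vendor Readout ends → Vendor Readout and Planning Readout overlap.
Strategy Huddle starts after Vendor Readout ends — done with Vendor Readout.
Strategy Huddle starts after Planning Readout ends — done with Planning Readout.
Outreach Briefing starts after Strategy Huddle ends — done with Strategy Huddle.
Design Call starts before Outreach Briefing ends → Outreach Briefing and Design Call overlap.

Design Call & Outreach Briefing, Planning Readout & Vendor Readout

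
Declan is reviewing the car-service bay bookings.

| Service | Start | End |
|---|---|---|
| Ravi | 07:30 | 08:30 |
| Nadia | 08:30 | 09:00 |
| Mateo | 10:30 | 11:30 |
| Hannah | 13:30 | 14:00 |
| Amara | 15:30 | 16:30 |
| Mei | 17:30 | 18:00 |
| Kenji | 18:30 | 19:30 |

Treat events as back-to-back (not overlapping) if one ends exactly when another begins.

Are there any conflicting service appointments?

No

Sorted by start: Ravi, Nadia, Mateo, Hannah, Amara, Mei, Kenji.
Nadia starts exactly when Ravi ends (back-to-back, no overlap), so Ravi has no further overlaps.
Mateo starts after Nadia ends, so Nadia has no further overlaps.
Hannah starts after Mateo ends, so Mateo has no further overlaps.
Amara starts after Hannah ends, so Hannah has no further overlaps.
Mei starts after Amara ends, so Amara has no further overlaps.
Kenji starts after Mei ends.
Every pair is clear; the schedule has no overlaps.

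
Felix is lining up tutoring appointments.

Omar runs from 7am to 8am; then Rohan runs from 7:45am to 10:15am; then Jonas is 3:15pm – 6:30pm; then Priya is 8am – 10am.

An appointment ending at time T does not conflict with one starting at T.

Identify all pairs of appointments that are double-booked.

Omar & Rohan, Priya & Rohan

Sorted by start: Omar, Rohan, Priya, Jonas.
Rohan starts before Omar ends → Omar and Rohan overlap.
Priya starts exactly when Omar ends (back-to-back, no overlap) — done with Omar.
Priya starts before Rohan ends → Rohan and Priya overlap.
Jonas starts after Rohan ends.
Jonas starts after Priya ends.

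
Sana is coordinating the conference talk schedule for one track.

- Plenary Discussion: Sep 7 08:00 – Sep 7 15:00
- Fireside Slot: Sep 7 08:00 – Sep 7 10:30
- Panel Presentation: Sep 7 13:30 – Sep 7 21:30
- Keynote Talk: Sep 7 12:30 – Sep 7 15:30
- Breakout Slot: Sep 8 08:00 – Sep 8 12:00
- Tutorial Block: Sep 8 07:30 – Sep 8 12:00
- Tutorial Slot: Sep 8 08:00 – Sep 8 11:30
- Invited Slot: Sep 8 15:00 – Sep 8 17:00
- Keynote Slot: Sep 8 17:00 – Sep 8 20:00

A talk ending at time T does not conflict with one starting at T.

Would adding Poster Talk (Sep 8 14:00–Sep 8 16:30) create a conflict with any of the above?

Yes — it overlaps Invited Slot

Plenary Discussion: ends Sep 7 15:00 at or before Poster Talk starts Sep 8 14:00 → clear.
Fireside Slot: ends Sep 7 10:30 at or before Poster Talk starts Sep 8 14:00 → clear.
Keynote Talk: ends Sep 7 15:30 at or before Poster Talk starts Sep 8 14:00 → clear.
Panel Presentation: ends Sep 7 21:30 at or before Poster Talk starts Sep 8 14:00 → clear.
Tutorial Block: ends Sep 8 12:00 at or before Poster Talk starts Sep 8 14:00 → clear.
Breakout Slot: ends Sep 8 12:00 at or before Poster Talk starts Sep 8 14:00 → clear.
Tutorial Slot: ends Sep 8 11:30 at or before Poster Talk starts Sep 8 14:00 → clear.
Invited Slot: starts Sep 8 15:00 before Poster Talk ends Sep 8 16:30, and ends Sep 8 17:00 after Poster Talk starts Sep 8 14:00 → overlap.
Keynote Slot: starts Sep 8 17:00 at or after Poster Talk ends Sep 8 16:30 → clear.
Poster Talk overlaps Invited Slot.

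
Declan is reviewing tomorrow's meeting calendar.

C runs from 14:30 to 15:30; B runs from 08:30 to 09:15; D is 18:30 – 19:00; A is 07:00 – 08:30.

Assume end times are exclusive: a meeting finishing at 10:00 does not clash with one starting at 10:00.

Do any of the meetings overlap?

Check each pair: they overlap iff neither finishes before the other starts.
Sorted by start: A, B, C, D.
B starts exactly when A ends (back-to-back, no overlap) — done with A.
C starts after B ends — done with B.
D starts after C ends.
Every pair is clear; the schedule has no overlaps.

No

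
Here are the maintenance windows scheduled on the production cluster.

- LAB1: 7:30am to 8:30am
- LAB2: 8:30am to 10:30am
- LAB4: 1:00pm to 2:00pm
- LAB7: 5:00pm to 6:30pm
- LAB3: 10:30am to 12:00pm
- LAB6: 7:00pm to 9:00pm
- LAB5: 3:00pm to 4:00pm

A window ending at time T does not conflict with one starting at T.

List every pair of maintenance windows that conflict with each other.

no conflicts

Sorted by start: LAB1, LAB2, LAB3, LAB4, LAB5, LAB7, LAB6.
LAB2 starts exactly when LAB1 ends (back-to-back, no overlap); LAB1 is clear from here.
LAB3 starts exactly when LAB2 ends (back-to-back, no overlap); LAB2 is clear from here.
LAB4 starts after LAB3 ends; LAB3 is clear from here.
LAB5 starts after LAB4 ends; LAB4 is clear from here.
LAB7 starts after LAB5 ends; LAB5 is clear from here.
LAB6 starts after LAB7 ends.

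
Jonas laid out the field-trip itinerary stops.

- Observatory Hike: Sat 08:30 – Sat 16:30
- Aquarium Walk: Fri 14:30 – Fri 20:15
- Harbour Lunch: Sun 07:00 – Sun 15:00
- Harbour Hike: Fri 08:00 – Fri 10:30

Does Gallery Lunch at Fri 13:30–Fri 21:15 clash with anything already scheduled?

Yes — it overlaps Aquarium Walk

Harbour Hike: ends Fri 10:30 at or before Gallery Lunch starts Fri 13:30 → clear.
Aquarium Walk: starts Fri 14:30 before Gallery Lunch ends Fri 21:15, and ends Fri 20:15 after Gallery Lunch starts Fri 13:30 → overlap.
Observatory Hike: starts Sat 08:30 at or after Gallery Lunch ends Fri 21:15 → clear.
Harbour Lunch: starts Sun 07:00 at or after Gallery Lunch ends Fri 21:15 → clear.
Gallery Lunch overlaps Aquarium Walk.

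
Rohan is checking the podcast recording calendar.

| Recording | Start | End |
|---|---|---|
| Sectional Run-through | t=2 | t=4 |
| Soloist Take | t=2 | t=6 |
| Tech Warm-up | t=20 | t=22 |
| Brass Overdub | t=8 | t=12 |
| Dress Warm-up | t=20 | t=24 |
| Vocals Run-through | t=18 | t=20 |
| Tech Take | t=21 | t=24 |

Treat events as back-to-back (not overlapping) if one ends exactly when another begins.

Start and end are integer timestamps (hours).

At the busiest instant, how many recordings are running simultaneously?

Walk through starts and ends in time order (an end at T is processed before a start at T):
t=2 start Sectional Run-through → 1
t=2 start Soloist Take → 2
t=4 end Sectional Run-through → 1
t=6 end Soloist Take → 0
t=8 start Brass Overdub → 1
t=12 end Brass Overdub → 0
t=18 start Vocals Run-through → 1
t=20 end Vocals Run-through → 0
t=20 start Dress Warm-up → 1
t=20 start Tech Warm-up → 2
t=21 start Tech Take → 3
t=22 end Tech Warm-up → 2
t=24 end Dress Warm-up → 1
t=24 end Tech Take → 0
Peak is 3, at t=21 (Dress Warm-up, Tech Take, Tech Warm-up).

3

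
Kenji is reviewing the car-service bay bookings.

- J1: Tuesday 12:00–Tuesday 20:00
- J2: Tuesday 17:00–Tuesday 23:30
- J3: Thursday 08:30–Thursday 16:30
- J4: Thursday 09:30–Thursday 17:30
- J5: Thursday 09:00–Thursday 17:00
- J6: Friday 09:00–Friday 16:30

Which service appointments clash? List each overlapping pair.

Sorted by start: J1, J2, J3, J5, J4, J6.
J2 starts before J1 ends → J1 and J2 overlap.
J3 starts after J1 ends — done with J1.
J3 starts after J2 ends — done with J2.
J5 starts before J3 ends → J3 and J5 overlap.
J4 starts before J3 ends → J3 and J4 overlap.
J6 starts after J3 ends.
J4 starts before J5 ends → J5 and J4 overlap.
J6 starts after J5 ends.
J6 starts after J4 ends.

J1 & J2, J3 & J4, J3 & J5, J4 & J5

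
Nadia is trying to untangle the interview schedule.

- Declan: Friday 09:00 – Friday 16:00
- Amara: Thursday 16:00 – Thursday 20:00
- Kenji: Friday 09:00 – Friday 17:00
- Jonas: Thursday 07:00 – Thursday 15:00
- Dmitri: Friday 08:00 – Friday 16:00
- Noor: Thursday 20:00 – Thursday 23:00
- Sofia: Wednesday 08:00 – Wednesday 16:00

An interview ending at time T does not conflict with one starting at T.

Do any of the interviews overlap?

Sorted by start: Sofia, Jonas, Amara, Noor, Dmitri, Declan, Kenji.
Jonas starts after Sofia ends, so Sofia has no further overlaps.
Amara starts after Jonas ends, so Jonas has no further overlaps.
Noor starts exactly when Amara ends (back-to-back, no overlap), so Amara has no further overlaps.
Dmitri starts after Noor ends, so Noor has no further overlaps.
Declan starts before Dmitri ends → Dmitri and Declan overlap.
That's a conflict, so the schedule is not conflict-free.

Yes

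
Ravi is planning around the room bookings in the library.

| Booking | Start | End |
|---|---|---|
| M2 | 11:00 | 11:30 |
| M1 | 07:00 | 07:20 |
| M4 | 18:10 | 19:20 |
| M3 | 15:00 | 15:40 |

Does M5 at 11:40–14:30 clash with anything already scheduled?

M1: ends 07:20 at or before M5 starts 11:40 → clear.
M2: ends 11:30 at or before M5 starts 11:40 → clear.
M3: starts 15:00 at or after M5 ends 14:30 → clear.
M4: starts 18:10 at or after M5 ends 14:30 → clear.

No — it doesn't clash with anything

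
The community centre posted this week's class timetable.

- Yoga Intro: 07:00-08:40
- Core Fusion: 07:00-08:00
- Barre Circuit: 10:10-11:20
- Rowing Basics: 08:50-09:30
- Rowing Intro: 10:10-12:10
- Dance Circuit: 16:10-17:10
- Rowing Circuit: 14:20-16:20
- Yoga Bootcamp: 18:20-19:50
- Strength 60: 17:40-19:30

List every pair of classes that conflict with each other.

Sorted by start: Yoga Intro, Core Fusion, Rowing Basics, Barre Circuit, Rowing Intro, Rowing Circuit, Dance Circuit, Strength 60, Yoga Bootcamp.
Core Fusion starts before Yoga Intro ends → Yoga Intro and Core Fusion overlap.
Rowing Basics starts after Yoga Intro ends, so nothing later overlaps Yoga Intro either.
Rowing Basics starts after Core Fusion ends, so nothing later overlaps Core Fusion either.
Barre Circuit starts after Rowing Basics ends, so nothing later overlaps Rowing Basics either.
Rowing Intro starts before Barre Circuit ends → Barre Circuit and Rowing Intro overlap.
Rowing Circuit starts after Barre Circuit ends, so nothing later overlaps Barre Circuit either.
Rowing Circuit starts after Rowing Intro ends, so nothing later overlaps Rowing Intro either.
Dance Circuit starts before Rowing Circuit ends → Rowing Circuit and Dance Circuit overlap.
Strength 60 starts after Rowing Circuit ends, so nothing later overlaps Rowing Circuit either.
Strength 60 starts after Dance Circuit ends, so nothing later overlaps Dance Circuit either.
Yoga Bootcamp starts before Strength 60 ends → Strength 60 and Yoga Bootcamp overlap.

Barre Circuit & Rowing Intro, Core Fusion & Yoga Intro, Dance Circuit & Rowing Circuit, Strength 60 & Yoga Bootcamp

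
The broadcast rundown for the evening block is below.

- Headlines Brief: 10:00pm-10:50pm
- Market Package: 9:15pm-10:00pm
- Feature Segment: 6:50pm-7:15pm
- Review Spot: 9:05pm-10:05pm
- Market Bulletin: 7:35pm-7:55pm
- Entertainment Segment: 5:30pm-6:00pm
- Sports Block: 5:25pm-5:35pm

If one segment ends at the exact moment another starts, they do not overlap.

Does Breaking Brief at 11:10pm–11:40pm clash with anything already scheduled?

Sports Block: ends 5:35pm at or before Breaking Brief starts 11:10pm → clear.
Entertainment Segment: ends 6:00pm at or before Breaking Brief starts 11:10pm → clear.
Feature Segment: ends 7:15pm at or before Breaking Brief starts 11:10pm → clear.
Market Bulletin: ends 7:55pm at or before Breaking Brief starts 11:10pm → clear.
Review Spot: ends 10:05pm at or before Breaking Brief starts 11:10pm → clear.
Market Package: ends 10:00pm at or before Breaking Brief starts 11:10pm → clear.
Headlines Brief: ends 10:50pm at or before Breaking Brief starts 11:10pm → clear.

No — it doesn't clash with anything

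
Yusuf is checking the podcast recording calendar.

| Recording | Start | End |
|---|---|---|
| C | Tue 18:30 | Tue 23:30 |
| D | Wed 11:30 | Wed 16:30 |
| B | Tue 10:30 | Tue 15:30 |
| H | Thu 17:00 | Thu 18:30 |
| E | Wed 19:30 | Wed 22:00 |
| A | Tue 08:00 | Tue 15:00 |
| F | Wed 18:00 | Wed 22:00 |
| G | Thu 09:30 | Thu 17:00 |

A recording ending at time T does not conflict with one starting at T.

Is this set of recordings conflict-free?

No

Two intervals overlap when each starts before the other ends.
Sorted by start: A, B, C, D, F, E, G, H.
B starts before A ends → A and B overlap.
That's a conflict, so the schedule is not conflict-free.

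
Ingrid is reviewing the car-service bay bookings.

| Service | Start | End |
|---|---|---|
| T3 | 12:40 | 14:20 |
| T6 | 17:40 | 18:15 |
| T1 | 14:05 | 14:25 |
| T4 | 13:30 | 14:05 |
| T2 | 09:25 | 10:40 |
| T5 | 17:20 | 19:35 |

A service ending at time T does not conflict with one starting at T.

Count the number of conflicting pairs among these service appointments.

3

Sorted by start: T2, T3, T4, T1, T5, T6.
T3 starts after T2 ends — done with T2.
T4 starts before T3 ends → T3 and T4 overlap.
T1 starts before T3 ends → T3 and T1 overlap.
T5 starts after T3 ends — done with T3.
T1 starts exactly when T4 ends (back-to-back, no overlap) — done with T4.
T5 starts after T1 ends — done with T1.
T6 starts before T5 ends → T5 and T6 overlap.
Overlapping pairs: T1 & T3, T3 & T4, T5 & T6 — 3 in total.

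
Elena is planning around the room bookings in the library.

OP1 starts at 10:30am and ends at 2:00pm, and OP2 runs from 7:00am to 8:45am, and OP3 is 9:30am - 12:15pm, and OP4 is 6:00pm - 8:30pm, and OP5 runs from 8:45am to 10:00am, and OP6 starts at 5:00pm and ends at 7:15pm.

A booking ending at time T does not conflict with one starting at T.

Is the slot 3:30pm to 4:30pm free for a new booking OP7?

Yes — the slot is free

OP2: ends 8:45am at or before OP7 starts 3:30pm → clear.
OP5: ends 10:00am at or before OP7 starts 3:30pm → clear.
OP3: ends 12:15pm at or before OP7 starts 3:30pm → clear.
OP1: ends 2:00pm at or before OP7 starts 3:30pm → clear.
OP6: starts 5:00pm at or after OP7 ends 4:30pm → clear.
OP4: starts 6:00pm at or after OP7 ends 4:30pm → clear.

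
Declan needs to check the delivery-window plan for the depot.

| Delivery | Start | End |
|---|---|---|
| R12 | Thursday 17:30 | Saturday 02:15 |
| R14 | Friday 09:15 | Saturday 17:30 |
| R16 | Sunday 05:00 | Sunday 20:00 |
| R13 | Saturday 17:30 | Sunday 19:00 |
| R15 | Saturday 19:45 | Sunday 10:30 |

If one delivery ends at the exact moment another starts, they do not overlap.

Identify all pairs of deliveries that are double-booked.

R12 & R14, R13 & R15, R13 & R16, R15 & R16

Check each pair: they overlap iff neither finishes before the other starts.
Sorted by start: R12, R14, R13, R15, R16.
R14 starts before R12 ends → R12 and R14 overlap.
R13 starts after R12 ends, so R12 has no further overlaps.
R13 starts exactly when R14 ends (back-to-back, no overlap), so R14 has no further overlaps.
R15 starts before R13 ends → R13 and R15 overlap.
R16 starts before R13 ends → R13 and R16 overlap.
R16 starts before R15 ends → R15 and R16 overlap.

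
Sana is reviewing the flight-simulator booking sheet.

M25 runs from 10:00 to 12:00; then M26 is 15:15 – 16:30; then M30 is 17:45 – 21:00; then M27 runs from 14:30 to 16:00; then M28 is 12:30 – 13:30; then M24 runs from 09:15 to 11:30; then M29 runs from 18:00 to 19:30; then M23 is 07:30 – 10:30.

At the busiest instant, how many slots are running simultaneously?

Walk through starts and ends in time order (an end at T is processed before a start at T):
07:30 start M23 → 1
09:15 start M24 → 2
10:00 start M25 → 3
10:30 end M23 → 2
11:30 end M24 → 1
12:00 end M25 → 0
12:30 start M28 → 1
13:30 end M28 → 0
14:30 start M27 → 1
15:15 start M26 → 2
16:00 end M27 → 1
16:30 end M26 → 0
17:45 start M30 → 1
18:00 start M29 → 2
19:30 end M29 → 1
21:00 end M30 → 0
Peak is 3, at 10:00 (M23, M24, M25).

3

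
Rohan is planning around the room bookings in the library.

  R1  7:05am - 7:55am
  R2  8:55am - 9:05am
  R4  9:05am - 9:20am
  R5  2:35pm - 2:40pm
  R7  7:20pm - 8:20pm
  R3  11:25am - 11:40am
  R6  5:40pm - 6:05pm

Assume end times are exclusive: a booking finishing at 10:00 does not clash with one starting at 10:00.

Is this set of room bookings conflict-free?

Yes

Sorted by start: R1, R2, R4, R3, R5, R6, R7.
R2 starts after R1 ends, so nothing later overlaps R1 either.
R4 starts exactly when R2 ends (back-to-back, no overlap), so nothing later overlaps R2 either.
R3 starts after R4 ends, so nothing later overlaps R4 either.
R5 starts after R3 ends, so nothing later overlaps R3 either.
R6 starts after R5 ends, so nothing later overlaps R5 either.
R7 starts after R6 ends.
Every pair is clear; the schedule has no overlaps.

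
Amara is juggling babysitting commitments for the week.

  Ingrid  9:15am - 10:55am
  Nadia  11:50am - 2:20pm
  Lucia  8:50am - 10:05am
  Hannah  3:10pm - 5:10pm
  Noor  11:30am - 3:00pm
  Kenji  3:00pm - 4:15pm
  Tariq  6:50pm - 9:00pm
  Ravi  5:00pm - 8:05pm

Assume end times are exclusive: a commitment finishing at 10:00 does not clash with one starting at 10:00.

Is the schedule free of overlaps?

No

Two intervals overlap when each starts before the other ends.
Sorted by start: Lucia, Ingrid, Noor, Nadia, Kenji, Hannah, Ravi, Tariq.
Ingrid starts before Lucia ends → Lucia and Ingrid overlap.
That's a conflict, so the schedule is not conflict-free.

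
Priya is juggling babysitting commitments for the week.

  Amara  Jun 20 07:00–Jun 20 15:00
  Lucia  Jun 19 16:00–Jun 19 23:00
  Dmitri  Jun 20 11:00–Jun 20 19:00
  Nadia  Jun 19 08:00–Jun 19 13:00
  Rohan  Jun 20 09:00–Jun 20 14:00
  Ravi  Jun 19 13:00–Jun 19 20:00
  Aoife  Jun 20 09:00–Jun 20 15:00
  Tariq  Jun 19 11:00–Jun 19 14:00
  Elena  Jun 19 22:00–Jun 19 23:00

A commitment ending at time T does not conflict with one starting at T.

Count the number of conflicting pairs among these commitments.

10

Check each pair: they overlap iff neither finishes before the other starts.
Sorted by start: Nadia, Tariq, Ravi, Lucia, Elena, Amara, Aoife, Rohan, Dmitri.
Tariq starts before Nadia ends → Nadia and Tariq overlap.
Ravi starts exactly when Nadia ends (back-to-back, no overlap); Nadia is clear from here.
Ravi starts before Tariq ends → Tariq and Ravi overlap.
Lucia starts after Tariq ends; Tariq is clear from here.
Lucia starts before Ravi ends → Ravi and Lucia overlap.
Elena starts after Ravi ends; Ravi is clear from here.
Elena starts before Lucia ends → Lucia and Elena overlap.
Amara starts after Lucia ends; Lucia is clear from here.
Amara starts after Elena ends; Elena is clear from here.
Aoife starts before Amara ends → Amara and Aoife overlap.
Rohan starts before Amara ends → Amara and Rohan overlap.
Dmitri starts before Amara ends → Amara and Dmitri overlap.
Rohan starts before Aoife ends → Aoife and Rohan overlap.
Dmitri starts before Aoife ends → Aoife and Dmitri overlap.
Dmitri starts before Rohan ends → Rohan and Dmitri overlap.
Overlapping pairs: Amara & Aoife, Amara & Dmitri, Amara & Rohan, Aoife & Dmitri, Aoife & Rohan, Dmitri & Rohan, Elena & Lucia, Lucia & Ravi, Nadia & Tariq, Ravi & Tariq — 10 in total.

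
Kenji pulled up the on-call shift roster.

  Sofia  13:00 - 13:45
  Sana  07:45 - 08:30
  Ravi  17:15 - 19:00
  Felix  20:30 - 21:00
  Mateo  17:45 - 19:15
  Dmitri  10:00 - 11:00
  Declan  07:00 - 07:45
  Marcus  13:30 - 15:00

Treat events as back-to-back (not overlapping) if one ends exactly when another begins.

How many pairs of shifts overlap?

Sorted by start: Declan, Sana, Dmitri, Sofia, Marcus, Ravi, Mateo, Felix.
Sana starts exactly when Declan ends (back-to-back, no overlap) — done with Declan.
Dmitri starts after Sana ends — done with Sana.
Sofia starts after Dmitri ends — done with Dmitri.
Marcus starts before Sofia ends → Sofia and Marcus overlap.
Ravi starts after Sofia ends — done with Sofia.
Ravi starts after Marcus ends — done with Marcus.
Mateo starts before Ravi ends → Ravi and Mateo overlap.
Felix starts after Ravi ends.
Felix starts after Mateo ends.
Overlapping pairs: Marcus & Sofia, Mateo & Ravi — 2 in total.

2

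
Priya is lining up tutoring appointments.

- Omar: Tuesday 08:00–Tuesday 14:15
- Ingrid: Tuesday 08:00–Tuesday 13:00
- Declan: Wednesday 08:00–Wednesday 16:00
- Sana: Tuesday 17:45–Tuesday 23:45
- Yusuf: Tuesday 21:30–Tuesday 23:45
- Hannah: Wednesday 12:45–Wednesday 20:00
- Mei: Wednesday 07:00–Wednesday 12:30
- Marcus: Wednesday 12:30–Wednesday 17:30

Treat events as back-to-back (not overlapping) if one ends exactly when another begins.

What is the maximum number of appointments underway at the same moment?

Walk through starts and ends in time order (an end at T is processed before a start at T):
Tuesday 08:00 start Ingrid → 1
Tuesday 08:00 start Omar → 2
Tuesday 13:00 end Ingrid → 1
Tuesday 14:15 end Omar → 0
Tuesday 17:45 start Sana → 1
Tuesday 21:30 start Yusuf → 2
Tuesday 23:45 end Sana → 1
Tuesday 23:45 end Yusuf → 0
Wednesday 07:00 start Mei → 1
Wednesday 08:00 start Declan → 2
Wednesday 12:30 end Mei → 1
Wednesday 12:30 start Marcus → 2
Wednesday 12:45 start Hannah → 3
Wednesday 16:00 end Declan → 2
Wednesday 17:30 end Marcus → 1
Wednesday 20:00 end Hannah → 0
Peak is 3, at Wednesday 12:45 (Declan, Hannah, Marcus).

3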